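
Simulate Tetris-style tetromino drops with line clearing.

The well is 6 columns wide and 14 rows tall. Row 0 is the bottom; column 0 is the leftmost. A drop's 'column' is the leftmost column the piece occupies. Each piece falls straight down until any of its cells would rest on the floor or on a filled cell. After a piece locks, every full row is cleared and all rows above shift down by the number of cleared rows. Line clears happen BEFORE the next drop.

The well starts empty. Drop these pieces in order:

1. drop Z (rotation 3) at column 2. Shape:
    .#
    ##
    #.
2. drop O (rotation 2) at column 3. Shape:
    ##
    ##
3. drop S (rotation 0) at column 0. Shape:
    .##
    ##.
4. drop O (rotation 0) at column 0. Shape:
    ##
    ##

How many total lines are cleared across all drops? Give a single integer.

Answer: 0

Derivation:
Drop 1: Z rot3 at col 2 lands with bottom-row=0; cleared 0 line(s) (total 0); column heights now [0 0 2 3 0 0], max=3
Drop 2: O rot2 at col 3 lands with bottom-row=3; cleared 0 line(s) (total 0); column heights now [0 0 2 5 5 0], max=5
Drop 3: S rot0 at col 0 lands with bottom-row=1; cleared 0 line(s) (total 0); column heights now [2 3 3 5 5 0], max=5
Drop 4: O rot0 at col 0 lands with bottom-row=3; cleared 0 line(s) (total 0); column heights now [5 5 3 5 5 0], max=5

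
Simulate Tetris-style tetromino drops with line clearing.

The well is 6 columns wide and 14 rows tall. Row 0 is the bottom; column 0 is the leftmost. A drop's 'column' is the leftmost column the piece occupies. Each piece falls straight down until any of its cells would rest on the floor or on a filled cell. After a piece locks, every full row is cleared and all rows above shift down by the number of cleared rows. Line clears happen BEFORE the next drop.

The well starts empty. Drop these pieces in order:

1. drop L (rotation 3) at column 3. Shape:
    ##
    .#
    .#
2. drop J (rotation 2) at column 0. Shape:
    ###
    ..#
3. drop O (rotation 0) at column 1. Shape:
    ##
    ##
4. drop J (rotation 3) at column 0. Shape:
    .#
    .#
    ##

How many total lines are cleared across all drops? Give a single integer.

Answer: 0

Derivation:
Drop 1: L rot3 at col 3 lands with bottom-row=0; cleared 0 line(s) (total 0); column heights now [0 0 0 3 3 0], max=3
Drop 2: J rot2 at col 0 lands with bottom-row=0; cleared 0 line(s) (total 0); column heights now [2 2 2 3 3 0], max=3
Drop 3: O rot0 at col 1 lands with bottom-row=2; cleared 0 line(s) (total 0); column heights now [2 4 4 3 3 0], max=4
Drop 4: J rot3 at col 0 lands with bottom-row=4; cleared 0 line(s) (total 0); column heights now [5 7 4 3 3 0], max=7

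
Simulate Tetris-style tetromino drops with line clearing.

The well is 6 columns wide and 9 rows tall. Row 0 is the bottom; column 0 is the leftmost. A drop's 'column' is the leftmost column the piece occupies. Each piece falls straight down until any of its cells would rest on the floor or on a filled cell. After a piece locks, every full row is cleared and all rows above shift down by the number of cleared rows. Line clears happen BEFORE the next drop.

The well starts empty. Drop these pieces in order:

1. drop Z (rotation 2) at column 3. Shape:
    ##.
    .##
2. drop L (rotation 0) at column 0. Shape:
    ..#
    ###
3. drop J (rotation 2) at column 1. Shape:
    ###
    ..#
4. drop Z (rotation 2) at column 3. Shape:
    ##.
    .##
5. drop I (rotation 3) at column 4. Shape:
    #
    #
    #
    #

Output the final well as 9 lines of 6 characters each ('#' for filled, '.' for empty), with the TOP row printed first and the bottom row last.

Drop 1: Z rot2 at col 3 lands with bottom-row=0; cleared 0 line(s) (total 0); column heights now [0 0 0 2 2 1], max=2
Drop 2: L rot0 at col 0 lands with bottom-row=0; cleared 0 line(s) (total 0); column heights now [1 1 2 2 2 1], max=2
Drop 3: J rot2 at col 1 lands with bottom-row=2; cleared 0 line(s) (total 0); column heights now [1 4 4 4 2 1], max=4
Drop 4: Z rot2 at col 3 lands with bottom-row=3; cleared 0 line(s) (total 0); column heights now [1 4 4 5 5 4], max=5
Drop 5: I rot3 at col 4 lands with bottom-row=5; cleared 0 line(s) (total 0); column heights now [1 4 4 5 9 4], max=9

Answer: ....#.
....#.
....#.
....#.
...##.
.#####
...#..
..###.
###.##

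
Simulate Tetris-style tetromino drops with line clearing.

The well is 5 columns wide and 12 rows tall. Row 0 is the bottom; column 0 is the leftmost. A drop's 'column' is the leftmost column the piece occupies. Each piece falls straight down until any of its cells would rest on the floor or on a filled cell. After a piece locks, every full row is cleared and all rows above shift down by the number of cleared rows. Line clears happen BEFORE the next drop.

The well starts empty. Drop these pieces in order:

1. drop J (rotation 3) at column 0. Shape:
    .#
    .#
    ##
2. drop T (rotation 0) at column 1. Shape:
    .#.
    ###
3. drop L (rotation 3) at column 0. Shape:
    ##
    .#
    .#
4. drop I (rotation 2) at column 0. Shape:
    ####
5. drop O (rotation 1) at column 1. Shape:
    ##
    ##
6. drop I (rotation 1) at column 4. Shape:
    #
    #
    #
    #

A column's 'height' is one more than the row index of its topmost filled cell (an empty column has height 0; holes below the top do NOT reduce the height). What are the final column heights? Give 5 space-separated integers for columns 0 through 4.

Answer: 8 10 10 8 4

Derivation:
Drop 1: J rot3 at col 0 lands with bottom-row=0; cleared 0 line(s) (total 0); column heights now [1 3 0 0 0], max=3
Drop 2: T rot0 at col 1 lands with bottom-row=3; cleared 0 line(s) (total 0); column heights now [1 4 5 4 0], max=5
Drop 3: L rot3 at col 0 lands with bottom-row=4; cleared 0 line(s) (total 0); column heights now [7 7 5 4 0], max=7
Drop 4: I rot2 at col 0 lands with bottom-row=7; cleared 0 line(s) (total 0); column heights now [8 8 8 8 0], max=8
Drop 5: O rot1 at col 1 lands with bottom-row=8; cleared 0 line(s) (total 0); column heights now [8 10 10 8 0], max=10
Drop 6: I rot1 at col 4 lands with bottom-row=0; cleared 0 line(s) (total 0); column heights now [8 10 10 8 4], max=10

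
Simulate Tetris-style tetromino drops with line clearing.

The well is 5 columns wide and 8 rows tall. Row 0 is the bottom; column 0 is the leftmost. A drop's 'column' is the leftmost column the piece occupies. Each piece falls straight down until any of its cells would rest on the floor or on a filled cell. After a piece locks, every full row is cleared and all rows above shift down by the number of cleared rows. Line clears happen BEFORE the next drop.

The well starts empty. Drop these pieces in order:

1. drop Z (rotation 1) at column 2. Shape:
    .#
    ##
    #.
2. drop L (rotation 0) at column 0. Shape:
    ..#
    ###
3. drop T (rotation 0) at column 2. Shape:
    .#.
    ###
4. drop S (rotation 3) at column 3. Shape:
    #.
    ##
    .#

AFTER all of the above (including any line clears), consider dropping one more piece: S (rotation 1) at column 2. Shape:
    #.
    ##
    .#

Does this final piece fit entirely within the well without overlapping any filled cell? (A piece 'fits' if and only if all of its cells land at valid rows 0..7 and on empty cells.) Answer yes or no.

Drop 1: Z rot1 at col 2 lands with bottom-row=0; cleared 0 line(s) (total 0); column heights now [0 0 2 3 0], max=3
Drop 2: L rot0 at col 0 lands with bottom-row=2; cleared 0 line(s) (total 0); column heights now [3 3 4 3 0], max=4
Drop 3: T rot0 at col 2 lands with bottom-row=4; cleared 0 line(s) (total 0); column heights now [3 3 5 6 5], max=6
Drop 4: S rot3 at col 3 lands with bottom-row=5; cleared 0 line(s) (total 0); column heights now [3 3 5 8 7], max=8
Test piece S rot1 at col 2 (width 2): heights before test = [3 3 5 8 7]; fits = False

Answer: no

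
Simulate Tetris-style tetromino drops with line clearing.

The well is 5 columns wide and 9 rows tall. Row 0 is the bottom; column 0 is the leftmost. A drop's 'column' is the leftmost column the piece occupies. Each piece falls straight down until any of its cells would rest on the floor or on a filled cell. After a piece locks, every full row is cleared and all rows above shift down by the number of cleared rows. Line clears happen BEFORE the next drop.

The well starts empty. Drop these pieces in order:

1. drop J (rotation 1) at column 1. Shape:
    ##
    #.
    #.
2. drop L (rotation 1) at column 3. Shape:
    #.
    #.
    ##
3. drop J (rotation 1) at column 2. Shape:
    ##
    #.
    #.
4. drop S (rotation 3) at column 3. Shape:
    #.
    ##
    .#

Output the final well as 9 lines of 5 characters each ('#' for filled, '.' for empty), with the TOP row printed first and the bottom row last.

Drop 1: J rot1 at col 1 lands with bottom-row=0; cleared 0 line(s) (total 0); column heights now [0 3 3 0 0], max=3
Drop 2: L rot1 at col 3 lands with bottom-row=0; cleared 0 line(s) (total 0); column heights now [0 3 3 3 1], max=3
Drop 3: J rot1 at col 2 lands with bottom-row=3; cleared 0 line(s) (total 0); column heights now [0 3 6 6 1], max=6
Drop 4: S rot3 at col 3 lands with bottom-row=5; cleared 0 line(s) (total 0); column heights now [0 3 6 8 7], max=8

Answer: .....
...#.
...##
..###
..#..
..#..
.###.
.#.#.
.#.##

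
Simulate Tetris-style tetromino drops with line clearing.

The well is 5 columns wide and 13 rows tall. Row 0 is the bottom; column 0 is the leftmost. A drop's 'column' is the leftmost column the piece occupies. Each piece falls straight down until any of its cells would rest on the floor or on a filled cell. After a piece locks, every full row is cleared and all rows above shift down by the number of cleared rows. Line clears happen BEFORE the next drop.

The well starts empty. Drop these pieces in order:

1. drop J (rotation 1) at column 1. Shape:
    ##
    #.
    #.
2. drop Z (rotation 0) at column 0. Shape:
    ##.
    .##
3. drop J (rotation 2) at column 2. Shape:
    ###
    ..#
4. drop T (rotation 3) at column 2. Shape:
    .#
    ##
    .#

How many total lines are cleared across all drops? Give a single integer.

Drop 1: J rot1 at col 1 lands with bottom-row=0; cleared 0 line(s) (total 0); column heights now [0 3 3 0 0], max=3
Drop 2: Z rot0 at col 0 lands with bottom-row=3; cleared 0 line(s) (total 0); column heights now [5 5 4 0 0], max=5
Drop 3: J rot2 at col 2 lands with bottom-row=3; cleared 1 line(s) (total 1); column heights now [0 4 4 0 4], max=4
Drop 4: T rot3 at col 2 lands with bottom-row=3; cleared 0 line(s) (total 1); column heights now [0 4 5 6 4], max=6

Answer: 1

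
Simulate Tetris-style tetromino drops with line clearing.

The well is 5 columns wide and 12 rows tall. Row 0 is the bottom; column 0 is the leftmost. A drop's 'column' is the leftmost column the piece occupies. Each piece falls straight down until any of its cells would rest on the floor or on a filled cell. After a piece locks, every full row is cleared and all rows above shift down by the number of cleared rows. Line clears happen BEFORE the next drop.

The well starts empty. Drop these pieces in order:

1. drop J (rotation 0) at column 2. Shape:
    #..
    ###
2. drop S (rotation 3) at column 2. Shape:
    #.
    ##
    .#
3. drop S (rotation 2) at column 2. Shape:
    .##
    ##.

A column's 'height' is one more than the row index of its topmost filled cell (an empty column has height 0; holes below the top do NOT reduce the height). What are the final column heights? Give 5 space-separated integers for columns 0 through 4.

Answer: 0 0 5 6 6

Derivation:
Drop 1: J rot0 at col 2 lands with bottom-row=0; cleared 0 line(s) (total 0); column heights now [0 0 2 1 1], max=2
Drop 2: S rot3 at col 2 lands with bottom-row=1; cleared 0 line(s) (total 0); column heights now [0 0 4 3 1], max=4
Drop 3: S rot2 at col 2 lands with bottom-row=4; cleared 0 line(s) (total 0); column heights now [0 0 5 6 6], max=6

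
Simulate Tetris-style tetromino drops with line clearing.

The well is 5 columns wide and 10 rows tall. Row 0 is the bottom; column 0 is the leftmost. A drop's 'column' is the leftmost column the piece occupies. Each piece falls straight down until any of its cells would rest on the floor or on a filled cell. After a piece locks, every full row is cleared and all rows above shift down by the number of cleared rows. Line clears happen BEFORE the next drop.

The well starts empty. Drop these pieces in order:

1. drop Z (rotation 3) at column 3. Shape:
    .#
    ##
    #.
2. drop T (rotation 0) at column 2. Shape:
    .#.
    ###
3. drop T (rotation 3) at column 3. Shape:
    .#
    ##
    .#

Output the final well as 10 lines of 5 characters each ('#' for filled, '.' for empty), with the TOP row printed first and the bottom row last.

Answer: .....
.....
.....
....#
...##
...##
..###
....#
...##
...#.

Derivation:
Drop 1: Z rot3 at col 3 lands with bottom-row=0; cleared 0 line(s) (total 0); column heights now [0 0 0 2 3], max=3
Drop 2: T rot0 at col 2 lands with bottom-row=3; cleared 0 line(s) (total 0); column heights now [0 0 4 5 4], max=5
Drop 3: T rot3 at col 3 lands with bottom-row=4; cleared 0 line(s) (total 0); column heights now [0 0 4 6 7], max=7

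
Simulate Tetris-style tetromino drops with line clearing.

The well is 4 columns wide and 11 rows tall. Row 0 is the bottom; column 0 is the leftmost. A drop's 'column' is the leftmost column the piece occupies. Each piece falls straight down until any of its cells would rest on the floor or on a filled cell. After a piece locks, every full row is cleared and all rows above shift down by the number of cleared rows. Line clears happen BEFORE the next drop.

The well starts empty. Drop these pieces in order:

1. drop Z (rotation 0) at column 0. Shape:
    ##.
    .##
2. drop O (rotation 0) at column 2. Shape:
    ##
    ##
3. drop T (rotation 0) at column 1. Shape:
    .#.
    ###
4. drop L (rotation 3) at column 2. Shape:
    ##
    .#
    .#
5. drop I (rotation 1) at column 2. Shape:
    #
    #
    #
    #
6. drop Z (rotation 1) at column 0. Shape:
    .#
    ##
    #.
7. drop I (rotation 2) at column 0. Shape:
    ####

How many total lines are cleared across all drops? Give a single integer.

Drop 1: Z rot0 at col 0 lands with bottom-row=0; cleared 0 line(s) (total 0); column heights now [2 2 1 0], max=2
Drop 2: O rot0 at col 2 lands with bottom-row=1; cleared 1 line(s) (total 1); column heights now [0 1 2 2], max=2
Drop 3: T rot0 at col 1 lands with bottom-row=2; cleared 0 line(s) (total 1); column heights now [0 3 4 3], max=4
Drop 4: L rot3 at col 2 lands with bottom-row=3; cleared 0 line(s) (total 1); column heights now [0 3 6 6], max=6
Drop 5: I rot1 at col 2 lands with bottom-row=6; cleared 0 line(s) (total 1); column heights now [0 3 10 6], max=10
Drop 6: Z rot1 at col 0 lands with bottom-row=2; cleared 2 line(s) (total 3); column heights now [0 3 8 4], max=8
Drop 7: I rot2 at col 0 lands with bottom-row=8; cleared 1 line(s) (total 4); column heights now [0 3 8 4], max=8

Answer: 4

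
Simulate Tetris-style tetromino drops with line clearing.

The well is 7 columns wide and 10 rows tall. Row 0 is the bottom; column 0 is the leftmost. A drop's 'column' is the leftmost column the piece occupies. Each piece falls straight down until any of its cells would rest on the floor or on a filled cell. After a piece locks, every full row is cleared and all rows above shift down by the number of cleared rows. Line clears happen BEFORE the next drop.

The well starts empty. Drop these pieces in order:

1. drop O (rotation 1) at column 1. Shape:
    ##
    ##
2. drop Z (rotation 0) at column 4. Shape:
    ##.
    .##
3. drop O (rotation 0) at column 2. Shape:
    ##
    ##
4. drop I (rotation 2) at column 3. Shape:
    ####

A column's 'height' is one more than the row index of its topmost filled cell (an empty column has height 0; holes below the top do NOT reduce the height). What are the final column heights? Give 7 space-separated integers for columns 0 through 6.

Answer: 0 2 4 5 5 5 5

Derivation:
Drop 1: O rot1 at col 1 lands with bottom-row=0; cleared 0 line(s) (total 0); column heights now [0 2 2 0 0 0 0], max=2
Drop 2: Z rot0 at col 4 lands with bottom-row=0; cleared 0 line(s) (total 0); column heights now [0 2 2 0 2 2 1], max=2
Drop 3: O rot0 at col 2 lands with bottom-row=2; cleared 0 line(s) (total 0); column heights now [0 2 4 4 2 2 1], max=4
Drop 4: I rot2 at col 3 lands with bottom-row=4; cleared 0 line(s) (total 0); column heights now [0 2 4 5 5 5 5], max=5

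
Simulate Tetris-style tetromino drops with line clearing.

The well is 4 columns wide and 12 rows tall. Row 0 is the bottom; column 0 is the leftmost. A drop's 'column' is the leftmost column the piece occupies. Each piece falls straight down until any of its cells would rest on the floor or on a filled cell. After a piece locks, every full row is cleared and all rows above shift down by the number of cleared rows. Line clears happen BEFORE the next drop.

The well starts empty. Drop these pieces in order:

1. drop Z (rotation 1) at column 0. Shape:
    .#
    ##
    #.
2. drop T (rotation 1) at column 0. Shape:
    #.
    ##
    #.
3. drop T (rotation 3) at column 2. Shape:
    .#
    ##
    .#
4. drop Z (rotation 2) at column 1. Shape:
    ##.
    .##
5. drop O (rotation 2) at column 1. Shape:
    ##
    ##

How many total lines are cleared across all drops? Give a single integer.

Answer: 2

Derivation:
Drop 1: Z rot1 at col 0 lands with bottom-row=0; cleared 0 line(s) (total 0); column heights now [2 3 0 0], max=3
Drop 2: T rot1 at col 0 lands with bottom-row=2; cleared 0 line(s) (total 0); column heights now [5 4 0 0], max=5
Drop 3: T rot3 at col 2 lands with bottom-row=0; cleared 1 line(s) (total 1); column heights now [4 3 0 2], max=4
Drop 4: Z rot2 at col 1 lands with bottom-row=2; cleared 1 line(s) (total 2); column heights now [3 3 3 2], max=3
Drop 5: O rot2 at col 1 lands with bottom-row=3; cleared 0 line(s) (total 2); column heights now [3 5 5 2], max=5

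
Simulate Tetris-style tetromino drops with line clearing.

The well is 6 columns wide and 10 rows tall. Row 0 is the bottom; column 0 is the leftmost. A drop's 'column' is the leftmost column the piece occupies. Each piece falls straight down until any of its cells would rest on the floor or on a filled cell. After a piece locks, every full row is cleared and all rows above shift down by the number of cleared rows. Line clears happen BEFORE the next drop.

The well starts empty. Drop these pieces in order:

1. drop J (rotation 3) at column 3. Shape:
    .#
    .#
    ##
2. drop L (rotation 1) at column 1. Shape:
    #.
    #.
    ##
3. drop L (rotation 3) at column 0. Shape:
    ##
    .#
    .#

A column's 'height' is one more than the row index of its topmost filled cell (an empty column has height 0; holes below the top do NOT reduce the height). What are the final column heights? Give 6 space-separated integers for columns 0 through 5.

Drop 1: J rot3 at col 3 lands with bottom-row=0; cleared 0 line(s) (total 0); column heights now [0 0 0 1 3 0], max=3
Drop 2: L rot1 at col 1 lands with bottom-row=0; cleared 0 line(s) (total 0); column heights now [0 3 1 1 3 0], max=3
Drop 3: L rot3 at col 0 lands with bottom-row=3; cleared 0 line(s) (total 0); column heights now [6 6 1 1 3 0], max=6

Answer: 6 6 1 1 3 0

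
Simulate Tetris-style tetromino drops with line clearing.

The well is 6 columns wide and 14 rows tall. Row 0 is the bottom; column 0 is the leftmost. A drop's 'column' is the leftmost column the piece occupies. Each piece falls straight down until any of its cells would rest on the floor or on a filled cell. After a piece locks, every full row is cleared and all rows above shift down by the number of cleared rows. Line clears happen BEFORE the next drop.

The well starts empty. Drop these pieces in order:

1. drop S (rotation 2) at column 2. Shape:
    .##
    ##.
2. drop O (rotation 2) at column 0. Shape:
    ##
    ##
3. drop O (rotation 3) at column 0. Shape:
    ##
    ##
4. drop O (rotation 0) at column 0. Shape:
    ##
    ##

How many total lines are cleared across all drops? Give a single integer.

Answer: 0

Derivation:
Drop 1: S rot2 at col 2 lands with bottom-row=0; cleared 0 line(s) (total 0); column heights now [0 0 1 2 2 0], max=2
Drop 2: O rot2 at col 0 lands with bottom-row=0; cleared 0 line(s) (total 0); column heights now [2 2 1 2 2 0], max=2
Drop 3: O rot3 at col 0 lands with bottom-row=2; cleared 0 line(s) (total 0); column heights now [4 4 1 2 2 0], max=4
Drop 4: O rot0 at col 0 lands with bottom-row=4; cleared 0 line(s) (total 0); column heights now [6 6 1 2 2 0], max=6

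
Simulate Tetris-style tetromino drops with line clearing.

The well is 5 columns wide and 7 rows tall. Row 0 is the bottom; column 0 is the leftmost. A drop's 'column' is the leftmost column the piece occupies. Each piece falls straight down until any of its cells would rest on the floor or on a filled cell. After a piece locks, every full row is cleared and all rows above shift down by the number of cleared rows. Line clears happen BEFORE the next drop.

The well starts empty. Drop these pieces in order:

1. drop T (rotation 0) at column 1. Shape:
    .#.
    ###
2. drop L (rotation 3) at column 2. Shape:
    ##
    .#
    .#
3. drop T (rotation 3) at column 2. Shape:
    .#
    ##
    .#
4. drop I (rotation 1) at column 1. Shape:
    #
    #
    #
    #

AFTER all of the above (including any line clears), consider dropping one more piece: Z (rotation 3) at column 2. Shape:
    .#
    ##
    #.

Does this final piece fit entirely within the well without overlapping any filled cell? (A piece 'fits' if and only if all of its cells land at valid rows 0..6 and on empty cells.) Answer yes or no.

Answer: no

Derivation:
Drop 1: T rot0 at col 1 lands with bottom-row=0; cleared 0 line(s) (total 0); column heights now [0 1 2 1 0], max=2
Drop 2: L rot3 at col 2 lands with bottom-row=1; cleared 0 line(s) (total 0); column heights now [0 1 4 4 0], max=4
Drop 3: T rot3 at col 2 lands with bottom-row=4; cleared 0 line(s) (total 0); column heights now [0 1 6 7 0], max=7
Drop 4: I rot1 at col 1 lands with bottom-row=1; cleared 0 line(s) (total 0); column heights now [0 5 6 7 0], max=7
Test piece Z rot3 at col 2 (width 2): heights before test = [0 5 6 7 0]; fits = False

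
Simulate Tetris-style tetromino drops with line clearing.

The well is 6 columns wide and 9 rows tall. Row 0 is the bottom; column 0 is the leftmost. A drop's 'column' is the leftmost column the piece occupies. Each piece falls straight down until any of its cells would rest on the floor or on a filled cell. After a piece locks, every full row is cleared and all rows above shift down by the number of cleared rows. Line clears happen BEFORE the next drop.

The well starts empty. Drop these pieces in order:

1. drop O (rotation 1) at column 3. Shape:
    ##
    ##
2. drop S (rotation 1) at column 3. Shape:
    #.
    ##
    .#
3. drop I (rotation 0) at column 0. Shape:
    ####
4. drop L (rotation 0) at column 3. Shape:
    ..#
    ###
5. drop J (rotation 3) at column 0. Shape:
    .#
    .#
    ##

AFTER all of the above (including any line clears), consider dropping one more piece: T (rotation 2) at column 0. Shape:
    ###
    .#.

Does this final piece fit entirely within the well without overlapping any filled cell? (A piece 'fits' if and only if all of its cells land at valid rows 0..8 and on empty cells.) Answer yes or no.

Drop 1: O rot1 at col 3 lands with bottom-row=0; cleared 0 line(s) (total 0); column heights now [0 0 0 2 2 0], max=2
Drop 2: S rot1 at col 3 lands with bottom-row=2; cleared 0 line(s) (total 0); column heights now [0 0 0 5 4 0], max=5
Drop 3: I rot0 at col 0 lands with bottom-row=5; cleared 0 line(s) (total 0); column heights now [6 6 6 6 4 0], max=6
Drop 4: L rot0 at col 3 lands with bottom-row=6; cleared 0 line(s) (total 0); column heights now [6 6 6 7 7 8], max=8
Drop 5: J rot3 at col 0 lands with bottom-row=6; cleared 0 line(s) (total 0); column heights now [7 9 6 7 7 8], max=9
Test piece T rot2 at col 0 (width 3): heights before test = [7 9 6 7 7 8]; fits = False

Answer: no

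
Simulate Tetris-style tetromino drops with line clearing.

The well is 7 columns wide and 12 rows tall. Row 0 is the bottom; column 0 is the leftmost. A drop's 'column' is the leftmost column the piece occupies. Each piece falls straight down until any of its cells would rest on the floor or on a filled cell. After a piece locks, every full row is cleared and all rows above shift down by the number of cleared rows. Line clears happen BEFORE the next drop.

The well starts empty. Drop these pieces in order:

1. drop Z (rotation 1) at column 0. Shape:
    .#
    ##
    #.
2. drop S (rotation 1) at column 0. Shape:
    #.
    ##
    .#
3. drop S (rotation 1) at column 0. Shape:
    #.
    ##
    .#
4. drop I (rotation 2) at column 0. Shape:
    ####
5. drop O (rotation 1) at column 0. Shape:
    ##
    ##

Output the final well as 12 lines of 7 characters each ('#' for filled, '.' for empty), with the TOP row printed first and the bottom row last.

Answer: .......
##.....
##.....
####...
#......
##.....
##.....
##.....
.#.....
.#.....
##.....
#......

Derivation:
Drop 1: Z rot1 at col 0 lands with bottom-row=0; cleared 0 line(s) (total 0); column heights now [2 3 0 0 0 0 0], max=3
Drop 2: S rot1 at col 0 lands with bottom-row=3; cleared 0 line(s) (total 0); column heights now [6 5 0 0 0 0 0], max=6
Drop 3: S rot1 at col 0 lands with bottom-row=5; cleared 0 line(s) (total 0); column heights now [8 7 0 0 0 0 0], max=8
Drop 4: I rot2 at col 0 lands with bottom-row=8; cleared 0 line(s) (total 0); column heights now [9 9 9 9 0 0 0], max=9
Drop 5: O rot1 at col 0 lands with bottom-row=9; cleared 0 line(s) (total 0); column heights now [11 11 9 9 0 0 0], max=11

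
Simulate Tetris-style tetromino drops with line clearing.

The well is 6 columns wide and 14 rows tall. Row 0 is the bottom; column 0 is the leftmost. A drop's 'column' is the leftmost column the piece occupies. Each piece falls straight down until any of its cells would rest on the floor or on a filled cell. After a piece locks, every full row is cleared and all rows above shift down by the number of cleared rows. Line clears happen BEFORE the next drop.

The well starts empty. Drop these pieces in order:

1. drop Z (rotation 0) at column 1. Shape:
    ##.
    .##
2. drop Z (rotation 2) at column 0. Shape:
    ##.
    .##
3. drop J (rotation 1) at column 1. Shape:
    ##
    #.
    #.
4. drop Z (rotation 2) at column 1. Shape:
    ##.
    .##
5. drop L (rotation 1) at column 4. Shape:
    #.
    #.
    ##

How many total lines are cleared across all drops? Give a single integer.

Answer: 0

Derivation:
Drop 1: Z rot0 at col 1 lands with bottom-row=0; cleared 0 line(s) (total 0); column heights now [0 2 2 1 0 0], max=2
Drop 2: Z rot2 at col 0 lands with bottom-row=2; cleared 0 line(s) (total 0); column heights now [4 4 3 1 0 0], max=4
Drop 3: J rot1 at col 1 lands with bottom-row=4; cleared 0 line(s) (total 0); column heights now [4 7 7 1 0 0], max=7
Drop 4: Z rot2 at col 1 lands with bottom-row=7; cleared 0 line(s) (total 0); column heights now [4 9 9 8 0 0], max=9
Drop 5: L rot1 at col 4 lands with bottom-row=0; cleared 0 line(s) (total 0); column heights now [4 9 9 8 3 1], max=9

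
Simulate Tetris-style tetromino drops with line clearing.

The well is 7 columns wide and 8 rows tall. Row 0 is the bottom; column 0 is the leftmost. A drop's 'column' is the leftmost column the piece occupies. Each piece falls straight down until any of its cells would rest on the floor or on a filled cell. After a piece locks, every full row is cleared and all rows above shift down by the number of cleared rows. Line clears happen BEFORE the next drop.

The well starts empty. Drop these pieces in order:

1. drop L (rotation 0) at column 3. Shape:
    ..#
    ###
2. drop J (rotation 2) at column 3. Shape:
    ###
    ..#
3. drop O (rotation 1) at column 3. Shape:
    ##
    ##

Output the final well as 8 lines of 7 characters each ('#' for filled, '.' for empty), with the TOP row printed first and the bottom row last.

Answer: .......
.......
...##..
...##..
...###.
.....#.
.....#.
...###.

Derivation:
Drop 1: L rot0 at col 3 lands with bottom-row=0; cleared 0 line(s) (total 0); column heights now [0 0 0 1 1 2 0], max=2
Drop 2: J rot2 at col 3 lands with bottom-row=2; cleared 0 line(s) (total 0); column heights now [0 0 0 4 4 4 0], max=4
Drop 3: O rot1 at col 3 lands with bottom-row=4; cleared 0 line(s) (total 0); column heights now [0 0 0 6 6 4 0], max=6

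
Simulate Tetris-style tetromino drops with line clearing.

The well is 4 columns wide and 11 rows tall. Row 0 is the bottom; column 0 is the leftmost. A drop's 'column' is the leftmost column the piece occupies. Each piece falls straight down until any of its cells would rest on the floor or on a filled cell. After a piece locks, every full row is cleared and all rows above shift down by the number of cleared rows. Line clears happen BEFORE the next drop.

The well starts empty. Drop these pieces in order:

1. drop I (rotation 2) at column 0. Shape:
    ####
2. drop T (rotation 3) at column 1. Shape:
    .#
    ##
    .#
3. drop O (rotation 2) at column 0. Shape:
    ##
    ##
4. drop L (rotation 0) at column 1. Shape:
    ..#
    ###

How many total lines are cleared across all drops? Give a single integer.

Drop 1: I rot2 at col 0 lands with bottom-row=0; cleared 1 line(s) (total 1); column heights now [0 0 0 0], max=0
Drop 2: T rot3 at col 1 lands with bottom-row=0; cleared 0 line(s) (total 1); column heights now [0 2 3 0], max=3
Drop 3: O rot2 at col 0 lands with bottom-row=2; cleared 0 line(s) (total 1); column heights now [4 4 3 0], max=4
Drop 4: L rot0 at col 1 lands with bottom-row=4; cleared 0 line(s) (total 1); column heights now [4 5 5 6], max=6

Answer: 1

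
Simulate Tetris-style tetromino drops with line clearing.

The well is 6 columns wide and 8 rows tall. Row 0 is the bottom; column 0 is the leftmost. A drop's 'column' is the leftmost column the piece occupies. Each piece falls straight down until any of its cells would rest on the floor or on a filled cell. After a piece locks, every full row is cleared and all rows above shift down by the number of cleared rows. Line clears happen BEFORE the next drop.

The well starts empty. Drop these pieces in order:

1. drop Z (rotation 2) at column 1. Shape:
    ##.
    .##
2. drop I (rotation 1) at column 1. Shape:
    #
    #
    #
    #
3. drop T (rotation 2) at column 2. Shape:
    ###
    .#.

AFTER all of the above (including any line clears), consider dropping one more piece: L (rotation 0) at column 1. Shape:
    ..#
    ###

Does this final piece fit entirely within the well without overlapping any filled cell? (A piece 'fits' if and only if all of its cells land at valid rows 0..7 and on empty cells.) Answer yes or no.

Drop 1: Z rot2 at col 1 lands with bottom-row=0; cleared 0 line(s) (total 0); column heights now [0 2 2 1 0 0], max=2
Drop 2: I rot1 at col 1 lands with bottom-row=2; cleared 0 line(s) (total 0); column heights now [0 6 2 1 0 0], max=6
Drop 3: T rot2 at col 2 lands with bottom-row=1; cleared 0 line(s) (total 0); column heights now [0 6 3 3 3 0], max=6
Test piece L rot0 at col 1 (width 3): heights before test = [0 6 3 3 3 0]; fits = True

Answer: yes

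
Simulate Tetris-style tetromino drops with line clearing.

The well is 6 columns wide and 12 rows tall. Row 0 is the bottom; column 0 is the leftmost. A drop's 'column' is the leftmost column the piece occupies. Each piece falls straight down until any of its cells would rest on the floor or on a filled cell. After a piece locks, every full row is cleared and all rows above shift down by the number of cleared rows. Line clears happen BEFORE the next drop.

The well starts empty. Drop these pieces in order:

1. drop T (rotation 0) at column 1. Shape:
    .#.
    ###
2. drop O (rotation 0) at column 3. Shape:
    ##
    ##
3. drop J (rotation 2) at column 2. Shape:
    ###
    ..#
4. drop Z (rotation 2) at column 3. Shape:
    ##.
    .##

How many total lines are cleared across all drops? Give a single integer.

Drop 1: T rot0 at col 1 lands with bottom-row=0; cleared 0 line(s) (total 0); column heights now [0 1 2 1 0 0], max=2
Drop 2: O rot0 at col 3 lands with bottom-row=1; cleared 0 line(s) (total 0); column heights now [0 1 2 3 3 0], max=3
Drop 3: J rot2 at col 2 lands with bottom-row=3; cleared 0 line(s) (total 0); column heights now [0 1 5 5 5 0], max=5
Drop 4: Z rot2 at col 3 lands with bottom-row=5; cleared 0 line(s) (total 0); column heights now [0 1 5 7 7 6], max=7

Answer: 0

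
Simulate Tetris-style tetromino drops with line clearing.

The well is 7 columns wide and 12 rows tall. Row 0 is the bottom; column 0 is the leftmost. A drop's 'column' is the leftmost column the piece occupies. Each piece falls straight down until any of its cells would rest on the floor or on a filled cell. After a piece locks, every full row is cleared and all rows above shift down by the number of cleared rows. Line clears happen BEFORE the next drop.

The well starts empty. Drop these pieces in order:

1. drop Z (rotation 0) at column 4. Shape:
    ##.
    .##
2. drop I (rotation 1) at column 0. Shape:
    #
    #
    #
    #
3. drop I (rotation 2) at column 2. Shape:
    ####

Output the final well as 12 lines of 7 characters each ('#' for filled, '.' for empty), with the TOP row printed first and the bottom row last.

Drop 1: Z rot0 at col 4 lands with bottom-row=0; cleared 0 line(s) (total 0); column heights now [0 0 0 0 2 2 1], max=2
Drop 2: I rot1 at col 0 lands with bottom-row=0; cleared 0 line(s) (total 0); column heights now [4 0 0 0 2 2 1], max=4
Drop 3: I rot2 at col 2 lands with bottom-row=2; cleared 0 line(s) (total 0); column heights now [4 0 3 3 3 3 1], max=4

Answer: .......
.......
.......
.......
.......
.......
.......
.......
#......
#.####.
#...##.
#....##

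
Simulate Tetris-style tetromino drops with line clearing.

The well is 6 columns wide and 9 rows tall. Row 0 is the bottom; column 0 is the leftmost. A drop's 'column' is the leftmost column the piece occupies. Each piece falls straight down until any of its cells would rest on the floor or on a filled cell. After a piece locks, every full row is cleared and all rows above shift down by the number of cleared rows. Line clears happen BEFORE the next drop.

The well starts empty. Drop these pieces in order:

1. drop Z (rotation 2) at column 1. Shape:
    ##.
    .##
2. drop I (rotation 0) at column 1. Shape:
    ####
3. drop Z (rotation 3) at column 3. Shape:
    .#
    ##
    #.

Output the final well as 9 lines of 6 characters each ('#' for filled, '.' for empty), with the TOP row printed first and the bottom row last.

Answer: ......
......
......
....#.
...##.
...#..
.####.
.##...
..##..

Derivation:
Drop 1: Z rot2 at col 1 lands with bottom-row=0; cleared 0 line(s) (total 0); column heights now [0 2 2 1 0 0], max=2
Drop 2: I rot0 at col 1 lands with bottom-row=2; cleared 0 line(s) (total 0); column heights now [0 3 3 3 3 0], max=3
Drop 3: Z rot3 at col 3 lands with bottom-row=3; cleared 0 line(s) (total 0); column heights now [0 3 3 5 6 0], max=6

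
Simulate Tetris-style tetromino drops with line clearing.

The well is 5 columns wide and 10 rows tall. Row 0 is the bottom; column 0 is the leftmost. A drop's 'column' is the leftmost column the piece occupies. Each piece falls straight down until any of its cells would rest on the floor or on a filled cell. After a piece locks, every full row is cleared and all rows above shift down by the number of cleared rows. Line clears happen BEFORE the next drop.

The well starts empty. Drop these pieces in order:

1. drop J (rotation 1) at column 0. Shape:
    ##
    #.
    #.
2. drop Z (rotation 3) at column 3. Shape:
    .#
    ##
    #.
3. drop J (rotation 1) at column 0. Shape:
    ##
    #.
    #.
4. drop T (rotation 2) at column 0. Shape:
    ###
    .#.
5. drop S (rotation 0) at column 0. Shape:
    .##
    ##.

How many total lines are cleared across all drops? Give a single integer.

Drop 1: J rot1 at col 0 lands with bottom-row=0; cleared 0 line(s) (total 0); column heights now [3 3 0 0 0], max=3
Drop 2: Z rot3 at col 3 lands with bottom-row=0; cleared 0 line(s) (total 0); column heights now [3 3 0 2 3], max=3
Drop 3: J rot1 at col 0 lands with bottom-row=3; cleared 0 line(s) (total 0); column heights now [6 6 0 2 3], max=6
Drop 4: T rot2 at col 0 lands with bottom-row=6; cleared 0 line(s) (total 0); column heights now [8 8 8 2 3], max=8
Drop 5: S rot0 at col 0 lands with bottom-row=8; cleared 0 line(s) (total 0); column heights now [9 10 10 2 3], max=10

Answer: 0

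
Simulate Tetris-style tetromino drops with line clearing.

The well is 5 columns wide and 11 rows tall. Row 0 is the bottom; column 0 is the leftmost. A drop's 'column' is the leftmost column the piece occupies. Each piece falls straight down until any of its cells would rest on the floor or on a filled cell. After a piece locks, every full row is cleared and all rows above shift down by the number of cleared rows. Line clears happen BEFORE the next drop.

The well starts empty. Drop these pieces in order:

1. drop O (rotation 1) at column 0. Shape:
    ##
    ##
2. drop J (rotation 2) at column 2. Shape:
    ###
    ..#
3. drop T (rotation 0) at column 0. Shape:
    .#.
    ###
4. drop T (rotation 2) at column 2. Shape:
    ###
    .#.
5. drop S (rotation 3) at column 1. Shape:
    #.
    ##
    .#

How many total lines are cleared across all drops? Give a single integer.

Answer: 1

Derivation:
Drop 1: O rot1 at col 0 lands with bottom-row=0; cleared 0 line(s) (total 0); column heights now [2 2 0 0 0], max=2
Drop 2: J rot2 at col 2 lands with bottom-row=0; cleared 1 line(s) (total 1); column heights now [1 1 0 0 1], max=1
Drop 3: T rot0 at col 0 lands with bottom-row=1; cleared 0 line(s) (total 1); column heights now [2 3 2 0 1], max=3
Drop 4: T rot2 at col 2 lands with bottom-row=1; cleared 0 line(s) (total 1); column heights now [2 3 3 3 3], max=3
Drop 5: S rot3 at col 1 lands with bottom-row=3; cleared 0 line(s) (total 1); column heights now [2 6 5 3 3], max=6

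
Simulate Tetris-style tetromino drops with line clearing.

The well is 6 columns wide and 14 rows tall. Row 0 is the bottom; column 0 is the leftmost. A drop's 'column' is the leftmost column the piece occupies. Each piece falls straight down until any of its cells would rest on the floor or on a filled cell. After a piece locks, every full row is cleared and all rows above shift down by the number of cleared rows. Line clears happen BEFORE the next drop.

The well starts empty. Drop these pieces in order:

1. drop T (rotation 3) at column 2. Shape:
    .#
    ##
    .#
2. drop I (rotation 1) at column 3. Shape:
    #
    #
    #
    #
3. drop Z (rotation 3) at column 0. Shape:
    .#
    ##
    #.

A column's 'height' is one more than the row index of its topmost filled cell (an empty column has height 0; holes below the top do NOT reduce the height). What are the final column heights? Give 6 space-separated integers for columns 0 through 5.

Answer: 2 3 2 7 0 0

Derivation:
Drop 1: T rot3 at col 2 lands with bottom-row=0; cleared 0 line(s) (total 0); column heights now [0 0 2 3 0 0], max=3
Drop 2: I rot1 at col 3 lands with bottom-row=3; cleared 0 line(s) (total 0); column heights now [0 0 2 7 0 0], max=7
Drop 3: Z rot3 at col 0 lands with bottom-row=0; cleared 0 line(s) (total 0); column heights now [2 3 2 7 0 0], max=7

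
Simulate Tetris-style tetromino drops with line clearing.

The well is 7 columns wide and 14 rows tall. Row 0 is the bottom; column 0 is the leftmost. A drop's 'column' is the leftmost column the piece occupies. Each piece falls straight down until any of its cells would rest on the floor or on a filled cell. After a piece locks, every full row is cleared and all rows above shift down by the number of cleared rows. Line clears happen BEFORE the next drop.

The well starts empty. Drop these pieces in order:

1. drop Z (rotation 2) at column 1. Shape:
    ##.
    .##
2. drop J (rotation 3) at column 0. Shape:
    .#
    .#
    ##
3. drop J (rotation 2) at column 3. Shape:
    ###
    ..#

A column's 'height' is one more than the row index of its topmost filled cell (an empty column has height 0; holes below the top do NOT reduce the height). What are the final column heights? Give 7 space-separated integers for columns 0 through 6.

Drop 1: Z rot2 at col 1 lands with bottom-row=0; cleared 0 line(s) (total 0); column heights now [0 2 2 1 0 0 0], max=2
Drop 2: J rot3 at col 0 lands with bottom-row=2; cleared 0 line(s) (total 0); column heights now [3 5 2 1 0 0 0], max=5
Drop 3: J rot2 at col 3 lands with bottom-row=0; cleared 0 line(s) (total 0); column heights now [3 5 2 2 2 2 0], max=5

Answer: 3 5 2 2 2 2 0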